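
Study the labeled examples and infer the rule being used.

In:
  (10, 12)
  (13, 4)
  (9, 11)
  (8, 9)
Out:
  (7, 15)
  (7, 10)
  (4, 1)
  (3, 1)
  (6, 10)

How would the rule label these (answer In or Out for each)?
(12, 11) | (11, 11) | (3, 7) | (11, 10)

The pattern is that an item is 'In' exactly when: first ≥ 8.
In: (12, 11), since first 12.
In: (11, 11), since first 11.
Out: (3, 7), since first 3.
In: (11, 10), since first 11.

In, In, Out, In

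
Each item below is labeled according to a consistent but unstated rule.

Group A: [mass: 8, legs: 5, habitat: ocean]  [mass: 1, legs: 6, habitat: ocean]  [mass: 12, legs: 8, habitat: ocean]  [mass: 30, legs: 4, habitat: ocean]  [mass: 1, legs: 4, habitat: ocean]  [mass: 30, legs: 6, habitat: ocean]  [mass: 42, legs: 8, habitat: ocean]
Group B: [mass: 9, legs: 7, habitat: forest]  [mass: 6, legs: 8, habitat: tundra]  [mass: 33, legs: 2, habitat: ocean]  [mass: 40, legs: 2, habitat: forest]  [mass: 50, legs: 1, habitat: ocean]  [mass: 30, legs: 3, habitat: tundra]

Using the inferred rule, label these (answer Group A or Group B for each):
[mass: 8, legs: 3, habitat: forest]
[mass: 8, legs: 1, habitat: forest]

Group B, Group B

'Group A' ⟺ habitat is ocean AND legs ≥ 3.
[mass: 8, legs: 3, habitat: forest] → habitat is forest, legs = 3 → Group B. [mass: 8, legs: 1, habitat: forest] → habitat is forest, legs = 1 → Group B.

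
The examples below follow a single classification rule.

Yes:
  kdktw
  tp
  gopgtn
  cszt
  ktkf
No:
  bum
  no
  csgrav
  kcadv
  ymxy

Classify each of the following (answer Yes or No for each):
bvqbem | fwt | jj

No, Yes, No

The distinguishing property — contains 't' — holds for all the 'Yes' cases and none of the 'No' cases.
bvqbem → no 't' → No.
fwt → has 't' → Yes.
jj → no 't' → No.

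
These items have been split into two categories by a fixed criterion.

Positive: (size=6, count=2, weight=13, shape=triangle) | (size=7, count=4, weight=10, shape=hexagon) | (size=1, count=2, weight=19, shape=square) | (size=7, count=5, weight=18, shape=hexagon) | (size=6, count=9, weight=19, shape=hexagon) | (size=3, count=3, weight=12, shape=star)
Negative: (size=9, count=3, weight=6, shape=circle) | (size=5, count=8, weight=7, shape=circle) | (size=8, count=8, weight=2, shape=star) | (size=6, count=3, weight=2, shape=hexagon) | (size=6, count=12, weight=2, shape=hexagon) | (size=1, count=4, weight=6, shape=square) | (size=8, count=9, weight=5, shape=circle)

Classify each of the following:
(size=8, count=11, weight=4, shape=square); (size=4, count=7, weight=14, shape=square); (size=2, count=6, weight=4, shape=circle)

Negative, Positive, Negative

'Positive' ⟺ weight ≥ 10.
(size=8, count=11, weight=4, shape=square) — weight = 4, hence Negative. (size=4, count=7, weight=14, shape=square) — weight = 14, hence Positive. (size=2, count=6, weight=4, shape=circle) — weight = 4, hence Negative.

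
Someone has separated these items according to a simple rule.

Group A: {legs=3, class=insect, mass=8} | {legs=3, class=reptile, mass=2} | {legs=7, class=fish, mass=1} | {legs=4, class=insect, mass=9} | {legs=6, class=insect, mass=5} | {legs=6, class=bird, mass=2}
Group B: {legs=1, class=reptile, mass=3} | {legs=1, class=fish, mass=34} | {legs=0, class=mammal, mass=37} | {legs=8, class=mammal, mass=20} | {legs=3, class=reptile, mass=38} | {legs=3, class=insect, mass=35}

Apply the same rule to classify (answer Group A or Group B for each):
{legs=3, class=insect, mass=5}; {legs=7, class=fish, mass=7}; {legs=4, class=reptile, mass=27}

Group A, Group A, Group B

The classifier is using: mass ≤ 9 AND legs ≥ 3.
Group A: {legs=3, class=insect, mass=5}, since mass = 5, legs = 3. Group A: {legs=7, class=fish, mass=7}, since mass = 7, legs = 7. Group B: {legs=4, class=reptile, mass=27}, since mass = 27, legs = 4.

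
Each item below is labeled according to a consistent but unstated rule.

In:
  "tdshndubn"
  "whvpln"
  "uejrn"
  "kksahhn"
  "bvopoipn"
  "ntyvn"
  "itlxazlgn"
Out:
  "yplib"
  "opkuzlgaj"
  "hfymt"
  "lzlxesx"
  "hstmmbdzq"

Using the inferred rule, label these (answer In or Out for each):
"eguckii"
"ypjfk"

Out, Out

Rule: contains 'n'. This holds for each 'In' example and fails for each 'Out' one.
Out: "eguckii", since no 'n'. Out: "ypjfk", since no 'n'.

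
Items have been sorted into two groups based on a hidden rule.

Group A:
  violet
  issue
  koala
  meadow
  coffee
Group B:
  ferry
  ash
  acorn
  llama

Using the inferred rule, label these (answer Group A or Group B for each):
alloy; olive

One predicate separates the groups cleanly: has ≥ 3 vowels.

Group B, Group A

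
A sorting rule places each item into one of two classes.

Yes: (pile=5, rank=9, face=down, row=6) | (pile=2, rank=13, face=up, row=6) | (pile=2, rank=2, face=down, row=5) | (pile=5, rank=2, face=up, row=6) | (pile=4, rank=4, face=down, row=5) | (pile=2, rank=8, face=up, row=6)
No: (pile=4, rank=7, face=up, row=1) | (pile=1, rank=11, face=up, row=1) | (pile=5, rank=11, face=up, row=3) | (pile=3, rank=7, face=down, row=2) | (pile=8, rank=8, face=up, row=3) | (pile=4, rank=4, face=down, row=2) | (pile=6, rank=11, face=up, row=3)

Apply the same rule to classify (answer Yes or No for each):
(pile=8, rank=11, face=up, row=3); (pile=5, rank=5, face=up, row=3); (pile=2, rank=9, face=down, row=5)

No, No, Yes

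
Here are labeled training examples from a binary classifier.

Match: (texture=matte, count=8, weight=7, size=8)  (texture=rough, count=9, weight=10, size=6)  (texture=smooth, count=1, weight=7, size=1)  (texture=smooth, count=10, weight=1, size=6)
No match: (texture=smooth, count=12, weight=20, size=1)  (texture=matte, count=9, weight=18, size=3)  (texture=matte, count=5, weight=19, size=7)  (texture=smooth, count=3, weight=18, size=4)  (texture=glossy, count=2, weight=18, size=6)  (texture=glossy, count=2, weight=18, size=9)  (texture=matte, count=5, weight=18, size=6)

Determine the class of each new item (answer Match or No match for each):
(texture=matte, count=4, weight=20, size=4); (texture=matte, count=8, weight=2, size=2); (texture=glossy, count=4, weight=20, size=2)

Every 'Match' example satisfies: weight ≤ 10. None of the 'No match' examples do.
(texture=matte, count=4, weight=20, size=4) → weight = 20 → No match.
(texture=matte, count=8, weight=2, size=2) → weight = 2 → Match.
(texture=glossy, count=4, weight=20, size=2) → weight = 20 → No match.

No match, Match, No match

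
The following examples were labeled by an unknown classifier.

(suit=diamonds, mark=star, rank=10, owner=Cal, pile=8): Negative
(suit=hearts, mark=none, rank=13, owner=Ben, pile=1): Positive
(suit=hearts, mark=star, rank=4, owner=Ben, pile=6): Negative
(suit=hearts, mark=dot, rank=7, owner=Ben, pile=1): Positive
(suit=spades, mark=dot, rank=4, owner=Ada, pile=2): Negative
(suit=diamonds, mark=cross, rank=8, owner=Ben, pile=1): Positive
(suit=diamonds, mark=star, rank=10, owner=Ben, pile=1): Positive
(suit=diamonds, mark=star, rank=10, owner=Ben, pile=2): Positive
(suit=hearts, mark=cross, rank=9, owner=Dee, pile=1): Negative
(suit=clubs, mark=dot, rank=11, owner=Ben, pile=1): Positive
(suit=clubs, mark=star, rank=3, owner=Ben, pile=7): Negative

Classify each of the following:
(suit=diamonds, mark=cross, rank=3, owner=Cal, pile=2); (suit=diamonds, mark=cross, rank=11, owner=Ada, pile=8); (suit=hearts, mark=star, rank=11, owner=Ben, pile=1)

Negative, Negative, Positive

All 'Positive' examples share one property — owner is Ben AND pile ≤ 2 — and every 'Negative' example lacks it.
(suit=diamonds, mark=cross, rank=3, owner=Cal, pile=2): Negative (owner is Cal, pile = 2). (suit=diamonds, mark=cross, rank=11, owner=Ada, pile=8): Negative (owner is Ada, pile = 8). (suit=hearts, mark=star, rank=11, owner=Ben, pile=1): Positive (owner is Ben, pile = 1).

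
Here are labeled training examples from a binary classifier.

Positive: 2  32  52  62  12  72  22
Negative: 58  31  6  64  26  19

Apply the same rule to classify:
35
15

Rule: ends in digit 2. This holds for each 'Positive' example and fails for each 'Negative' one.

Negative, Negative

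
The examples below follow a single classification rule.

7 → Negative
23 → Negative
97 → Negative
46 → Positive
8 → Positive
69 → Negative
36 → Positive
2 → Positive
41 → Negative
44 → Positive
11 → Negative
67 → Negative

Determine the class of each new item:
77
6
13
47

Looking at the examples, the only property every 'Positive' case has and every 'Negative' case lacks is: even.
77: Negative (77 is odd). 6: Positive (6 is even). 13: Negative (13 is odd). 47: Negative (47 is odd).

Negative, Positive, Negative, Negative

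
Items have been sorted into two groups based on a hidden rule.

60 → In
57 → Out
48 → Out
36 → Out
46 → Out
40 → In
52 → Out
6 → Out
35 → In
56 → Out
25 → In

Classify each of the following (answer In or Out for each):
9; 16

The simplest hypothesis consistent with all the labels is: multiple of 5.

Out, Out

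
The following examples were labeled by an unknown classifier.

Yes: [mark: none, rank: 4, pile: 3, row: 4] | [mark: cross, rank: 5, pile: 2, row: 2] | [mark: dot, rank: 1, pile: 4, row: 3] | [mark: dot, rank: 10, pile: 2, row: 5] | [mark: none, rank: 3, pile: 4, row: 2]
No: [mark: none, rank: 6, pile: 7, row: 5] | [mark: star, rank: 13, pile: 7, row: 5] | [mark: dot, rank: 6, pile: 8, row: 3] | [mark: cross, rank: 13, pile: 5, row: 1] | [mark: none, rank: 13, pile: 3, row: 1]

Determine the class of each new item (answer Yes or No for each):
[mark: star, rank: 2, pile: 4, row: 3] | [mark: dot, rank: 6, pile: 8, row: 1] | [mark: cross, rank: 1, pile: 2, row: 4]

The rule appears to be: row ≥ 2 AND pile ≤ 4.
[mark: star, rank: 2, pile: 4, row: 3]: row = 3, pile = 4, qualifies → Yes. [mark: dot, rank: 6, pile: 8, row: 1]: row = 1, pile = 8, doesn't qualify → No. [mark: cross, rank: 1, pile: 2, row: 4]: row = 4, pile = 2, qualifies → Yes.

Yes, No, Yes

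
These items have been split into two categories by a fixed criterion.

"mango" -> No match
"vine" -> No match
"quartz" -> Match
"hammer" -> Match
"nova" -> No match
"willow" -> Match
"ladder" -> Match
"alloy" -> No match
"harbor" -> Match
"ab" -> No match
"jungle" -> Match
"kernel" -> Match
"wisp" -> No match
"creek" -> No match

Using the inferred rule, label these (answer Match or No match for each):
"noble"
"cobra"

No match, No match

The rule appears to be: length 6.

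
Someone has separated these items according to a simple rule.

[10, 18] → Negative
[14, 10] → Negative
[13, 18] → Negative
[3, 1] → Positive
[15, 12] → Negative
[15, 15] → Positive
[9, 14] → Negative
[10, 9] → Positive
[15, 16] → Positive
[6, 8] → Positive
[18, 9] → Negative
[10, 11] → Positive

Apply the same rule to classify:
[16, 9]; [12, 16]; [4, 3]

Negative, Negative, Positive

The pattern is that an item is 'Positive' exactly when: |first − second| ≤ 2.
Negative: [16, 9], since |16−9| = 7.
Negative: [12, 16], since |12−16| = 4.
Positive: [4, 3], since |4−3| = 1.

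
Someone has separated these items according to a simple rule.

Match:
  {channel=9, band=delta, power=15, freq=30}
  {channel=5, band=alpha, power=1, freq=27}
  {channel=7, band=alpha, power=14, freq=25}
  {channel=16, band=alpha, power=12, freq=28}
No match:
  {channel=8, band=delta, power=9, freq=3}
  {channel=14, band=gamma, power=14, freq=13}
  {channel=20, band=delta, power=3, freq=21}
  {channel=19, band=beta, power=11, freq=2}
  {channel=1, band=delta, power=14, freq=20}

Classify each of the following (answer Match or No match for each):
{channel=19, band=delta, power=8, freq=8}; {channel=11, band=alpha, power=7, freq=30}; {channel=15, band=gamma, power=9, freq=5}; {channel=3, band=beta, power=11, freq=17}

The distinguishing property — freq ≥ 25 — holds for all the 'Match' cases and none of the 'No match' cases.
{channel=19, band=delta, power=8, freq=8}: freq = 8, does not fit → No match. {channel=11, band=alpha, power=7, freq=30}: freq = 30, meets the rule → Match. {channel=15, band=gamma, power=9, freq=5}: freq = 5, does not fit → No match. {channel=3, band=beta, power=11, freq=17}: freq = 17, does not fit → No match.

No match, Match, No match, No match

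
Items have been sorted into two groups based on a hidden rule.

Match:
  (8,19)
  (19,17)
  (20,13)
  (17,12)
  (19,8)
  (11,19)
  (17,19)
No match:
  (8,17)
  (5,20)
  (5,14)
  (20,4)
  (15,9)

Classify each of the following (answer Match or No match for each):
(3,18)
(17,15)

No match, Match

The simplest hypothesis consistent with all the labels is: sum ≥ 27.
(3,18) — 3+18 = 21, hence No match. (17,15) — 17+15 = 32, hence Match.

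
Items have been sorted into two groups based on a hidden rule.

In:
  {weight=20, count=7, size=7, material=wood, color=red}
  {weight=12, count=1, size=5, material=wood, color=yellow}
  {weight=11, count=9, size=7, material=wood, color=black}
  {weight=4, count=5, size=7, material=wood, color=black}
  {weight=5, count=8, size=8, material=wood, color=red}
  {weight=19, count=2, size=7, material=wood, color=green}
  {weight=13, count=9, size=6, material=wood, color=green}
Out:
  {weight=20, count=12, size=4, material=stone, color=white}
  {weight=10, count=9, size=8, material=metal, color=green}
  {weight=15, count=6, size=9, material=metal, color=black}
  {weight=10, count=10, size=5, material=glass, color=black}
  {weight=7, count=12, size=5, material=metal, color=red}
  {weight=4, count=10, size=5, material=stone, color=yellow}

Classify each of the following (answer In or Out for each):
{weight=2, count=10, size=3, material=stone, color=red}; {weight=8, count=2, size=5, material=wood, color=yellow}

Out, In

Every 'In' example satisfies: material is wood. None of the 'Out' examples do.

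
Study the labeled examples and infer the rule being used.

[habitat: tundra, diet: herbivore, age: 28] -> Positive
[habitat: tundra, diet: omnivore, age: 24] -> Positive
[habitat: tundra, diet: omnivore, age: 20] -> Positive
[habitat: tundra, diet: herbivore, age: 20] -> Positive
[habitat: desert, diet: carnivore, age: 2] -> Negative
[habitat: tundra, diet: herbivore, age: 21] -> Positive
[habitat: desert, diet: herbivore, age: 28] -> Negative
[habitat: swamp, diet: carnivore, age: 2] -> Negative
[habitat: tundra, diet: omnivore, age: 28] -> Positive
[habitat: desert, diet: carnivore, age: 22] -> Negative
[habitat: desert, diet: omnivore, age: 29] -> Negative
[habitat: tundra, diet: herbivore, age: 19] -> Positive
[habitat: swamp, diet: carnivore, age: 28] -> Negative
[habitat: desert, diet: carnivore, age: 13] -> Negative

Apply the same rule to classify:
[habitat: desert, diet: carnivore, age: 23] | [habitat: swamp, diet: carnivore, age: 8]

Looking at the examples, the only property every 'Positive' case has and every 'Negative' case lacks is: habitat is tundra.

Negative, Negative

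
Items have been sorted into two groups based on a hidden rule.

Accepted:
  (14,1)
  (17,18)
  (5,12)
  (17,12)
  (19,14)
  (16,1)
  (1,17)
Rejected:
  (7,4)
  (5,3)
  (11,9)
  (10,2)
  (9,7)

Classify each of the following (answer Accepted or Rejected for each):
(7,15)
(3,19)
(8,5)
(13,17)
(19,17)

The simplest hypothesis consistent with all the labels is: max ≥ 12.
(7,15) — max 15, hence Accepted.
(3,19) — max 19, hence Accepted.
(8,5) — max 8, hence Rejected.
(13,17) — max 17, hence Accepted.
(19,17) — max 19, hence Accepted.

Accepted, Accepted, Rejected, Accepted, Accepted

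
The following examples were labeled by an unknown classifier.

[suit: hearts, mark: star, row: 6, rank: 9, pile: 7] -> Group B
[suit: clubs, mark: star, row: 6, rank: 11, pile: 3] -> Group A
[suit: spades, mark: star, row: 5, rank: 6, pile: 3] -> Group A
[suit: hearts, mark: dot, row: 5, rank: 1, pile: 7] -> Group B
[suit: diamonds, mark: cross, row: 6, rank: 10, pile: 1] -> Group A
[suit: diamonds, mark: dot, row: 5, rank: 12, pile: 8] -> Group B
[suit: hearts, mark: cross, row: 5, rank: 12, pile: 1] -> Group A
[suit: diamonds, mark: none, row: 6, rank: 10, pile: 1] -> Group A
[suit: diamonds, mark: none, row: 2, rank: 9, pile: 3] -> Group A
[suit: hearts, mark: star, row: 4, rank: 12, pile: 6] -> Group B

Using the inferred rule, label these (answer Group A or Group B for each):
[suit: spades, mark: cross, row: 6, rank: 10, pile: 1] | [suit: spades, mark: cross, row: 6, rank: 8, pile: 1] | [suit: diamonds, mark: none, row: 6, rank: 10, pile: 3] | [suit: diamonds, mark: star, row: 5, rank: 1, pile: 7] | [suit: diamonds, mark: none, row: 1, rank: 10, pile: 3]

Group A, Group A, Group A, Group B, Group A

'Group A' ⟺ pile ≤ 3.
Group A: [suit: spades, mark: cross, row: 6, rank: 10, pile: 1], since pile = 1.
Group A: [suit: spades, mark: cross, row: 6, rank: 8, pile: 1], since pile = 1.
Group A: [suit: diamonds, mark: none, row: 6, rank: 10, pile: 3], since pile = 3.
Group B: [suit: diamonds, mark: star, row: 5, rank: 1, pile: 7], since pile = 7.
Group A: [suit: diamonds, mark: none, row: 1, rank: 10, pile: 3], since pile = 3.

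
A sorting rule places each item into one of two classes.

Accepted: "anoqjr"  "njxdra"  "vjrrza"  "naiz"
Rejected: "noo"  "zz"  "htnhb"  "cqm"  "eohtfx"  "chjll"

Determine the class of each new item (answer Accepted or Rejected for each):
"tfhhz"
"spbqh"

Rejected, Rejected

'Accepted' ⟺ contains 'a'.
"tfhhz": Rejected (no 'a').
"spbqh": Rejected (no 'a').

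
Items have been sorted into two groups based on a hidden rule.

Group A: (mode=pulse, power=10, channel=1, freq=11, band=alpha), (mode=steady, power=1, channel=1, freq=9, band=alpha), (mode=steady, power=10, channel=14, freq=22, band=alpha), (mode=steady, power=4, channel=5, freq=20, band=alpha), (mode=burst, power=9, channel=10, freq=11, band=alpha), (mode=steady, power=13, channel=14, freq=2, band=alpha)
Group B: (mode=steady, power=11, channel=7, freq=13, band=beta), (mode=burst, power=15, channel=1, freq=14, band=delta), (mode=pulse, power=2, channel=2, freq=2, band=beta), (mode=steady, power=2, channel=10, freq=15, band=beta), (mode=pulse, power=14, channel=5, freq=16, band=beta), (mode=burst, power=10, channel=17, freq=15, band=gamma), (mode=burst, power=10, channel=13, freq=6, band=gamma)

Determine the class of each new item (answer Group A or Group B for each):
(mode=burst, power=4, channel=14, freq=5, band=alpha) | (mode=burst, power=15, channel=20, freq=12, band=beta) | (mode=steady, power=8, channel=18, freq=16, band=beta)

Group A, Group B, Group B

The pattern is that an item is 'Group A' exactly when: band is alpha.
(mode=burst, power=4, channel=14, freq=5, band=alpha) → band is alpha → Group A. (mode=burst, power=15, channel=20, freq=12, band=beta) → band is beta → Group B. (mode=steady, power=8, channel=18, freq=16, band=beta) → band is beta → Group B.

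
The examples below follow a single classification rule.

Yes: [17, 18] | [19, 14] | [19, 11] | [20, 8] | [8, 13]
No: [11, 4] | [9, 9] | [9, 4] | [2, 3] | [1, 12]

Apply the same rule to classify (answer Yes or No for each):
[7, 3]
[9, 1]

The pattern is that an item is 'Yes' exactly when: sum ≥ 21.
[7, 3] → 7+3 = 10 → No. [9, 1] → 9+1 = 10 → No.

No, No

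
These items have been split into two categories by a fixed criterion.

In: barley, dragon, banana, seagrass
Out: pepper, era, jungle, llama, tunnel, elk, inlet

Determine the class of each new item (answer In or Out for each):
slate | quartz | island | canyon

Out, In, In, In

The classifier is using: even length AND contains 'a'.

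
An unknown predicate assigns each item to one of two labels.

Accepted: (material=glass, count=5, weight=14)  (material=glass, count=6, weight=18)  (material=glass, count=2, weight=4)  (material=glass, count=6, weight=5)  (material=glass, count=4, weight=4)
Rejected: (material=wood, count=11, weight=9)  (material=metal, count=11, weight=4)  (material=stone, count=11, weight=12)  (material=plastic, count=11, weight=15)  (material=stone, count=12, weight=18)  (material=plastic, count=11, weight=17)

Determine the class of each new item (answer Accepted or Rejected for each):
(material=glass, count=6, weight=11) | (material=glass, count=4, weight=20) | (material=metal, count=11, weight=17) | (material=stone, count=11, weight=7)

The common property of the 'Accepted' items is: material is glass. No 'Rejected' item has it.
Accepted: (material=glass, count=6, weight=11), since material is glass. Accepted: (material=glass, count=4, weight=20), since material is glass. Rejected: (material=metal, count=11, weight=17), since material is metal. Rejected: (material=stone, count=11, weight=7), since material is stone.

Accepted, Accepted, Rejected, Rejected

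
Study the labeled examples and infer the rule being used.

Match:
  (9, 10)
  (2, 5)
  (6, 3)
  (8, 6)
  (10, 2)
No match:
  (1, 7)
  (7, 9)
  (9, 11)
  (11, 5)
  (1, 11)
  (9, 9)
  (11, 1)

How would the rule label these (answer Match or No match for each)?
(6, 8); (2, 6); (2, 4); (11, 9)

Match, Match, Match, No match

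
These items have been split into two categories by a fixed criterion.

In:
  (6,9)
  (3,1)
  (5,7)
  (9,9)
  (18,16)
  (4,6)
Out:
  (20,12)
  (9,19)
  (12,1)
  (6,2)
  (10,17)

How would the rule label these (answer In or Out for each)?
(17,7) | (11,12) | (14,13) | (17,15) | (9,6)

Out, In, In, In, In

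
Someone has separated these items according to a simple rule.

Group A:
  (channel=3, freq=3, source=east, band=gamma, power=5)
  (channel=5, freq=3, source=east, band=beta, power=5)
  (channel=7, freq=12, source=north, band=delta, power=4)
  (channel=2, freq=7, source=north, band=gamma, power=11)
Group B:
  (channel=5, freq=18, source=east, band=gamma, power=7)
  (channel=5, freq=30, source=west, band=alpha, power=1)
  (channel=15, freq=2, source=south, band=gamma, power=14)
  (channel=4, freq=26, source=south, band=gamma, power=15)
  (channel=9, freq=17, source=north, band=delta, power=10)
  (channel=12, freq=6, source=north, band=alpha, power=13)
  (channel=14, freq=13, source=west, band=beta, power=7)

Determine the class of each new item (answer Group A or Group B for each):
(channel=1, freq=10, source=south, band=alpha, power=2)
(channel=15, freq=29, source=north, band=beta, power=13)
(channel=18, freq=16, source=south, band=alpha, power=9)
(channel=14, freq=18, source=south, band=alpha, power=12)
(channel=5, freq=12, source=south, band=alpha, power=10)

The rule appears to be: power ≤ 11 AND freq ≤ 12.

Group A, Group B, Group B, Group B, Group A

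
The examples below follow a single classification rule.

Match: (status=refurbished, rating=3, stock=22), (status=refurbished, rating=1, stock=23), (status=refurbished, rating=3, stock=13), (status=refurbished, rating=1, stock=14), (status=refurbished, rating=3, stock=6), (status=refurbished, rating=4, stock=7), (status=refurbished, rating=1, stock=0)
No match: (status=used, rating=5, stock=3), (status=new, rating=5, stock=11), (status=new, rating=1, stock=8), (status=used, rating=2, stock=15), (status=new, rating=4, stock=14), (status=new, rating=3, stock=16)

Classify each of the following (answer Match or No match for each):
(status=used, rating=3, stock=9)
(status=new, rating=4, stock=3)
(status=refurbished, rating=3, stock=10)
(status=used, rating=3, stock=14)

No match, No match, Match, No match

Looking at the examples, the only property every 'Match' case has and every 'No match' case lacks is: status is refurbished.
(status=used, rating=3, stock=9): status is used — fails this test, so No match. (status=new, rating=4, stock=3): status is new — fails this test, so No match. (status=refurbished, rating=3, stock=10): status is refurbished — checks out, so Match. (status=used, rating=3, stock=14): status is used — fails this test, so No match.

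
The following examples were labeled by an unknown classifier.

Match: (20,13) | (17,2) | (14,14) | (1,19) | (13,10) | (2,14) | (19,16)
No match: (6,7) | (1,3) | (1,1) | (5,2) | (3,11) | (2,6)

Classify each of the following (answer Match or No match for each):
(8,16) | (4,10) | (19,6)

Match, No match, Match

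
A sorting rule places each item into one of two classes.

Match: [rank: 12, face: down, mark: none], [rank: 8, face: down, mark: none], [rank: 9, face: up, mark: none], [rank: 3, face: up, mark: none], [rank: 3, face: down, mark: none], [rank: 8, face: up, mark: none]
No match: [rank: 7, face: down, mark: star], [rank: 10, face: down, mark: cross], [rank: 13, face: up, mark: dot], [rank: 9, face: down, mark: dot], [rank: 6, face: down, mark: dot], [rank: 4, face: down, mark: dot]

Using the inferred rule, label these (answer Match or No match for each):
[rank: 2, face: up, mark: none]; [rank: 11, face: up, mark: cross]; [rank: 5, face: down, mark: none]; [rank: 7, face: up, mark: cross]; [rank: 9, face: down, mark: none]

Match, No match, Match, No match, Match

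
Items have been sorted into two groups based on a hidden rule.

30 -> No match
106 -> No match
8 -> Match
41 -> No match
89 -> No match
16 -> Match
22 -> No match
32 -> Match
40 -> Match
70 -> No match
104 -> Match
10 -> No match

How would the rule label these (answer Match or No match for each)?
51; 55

No match, No match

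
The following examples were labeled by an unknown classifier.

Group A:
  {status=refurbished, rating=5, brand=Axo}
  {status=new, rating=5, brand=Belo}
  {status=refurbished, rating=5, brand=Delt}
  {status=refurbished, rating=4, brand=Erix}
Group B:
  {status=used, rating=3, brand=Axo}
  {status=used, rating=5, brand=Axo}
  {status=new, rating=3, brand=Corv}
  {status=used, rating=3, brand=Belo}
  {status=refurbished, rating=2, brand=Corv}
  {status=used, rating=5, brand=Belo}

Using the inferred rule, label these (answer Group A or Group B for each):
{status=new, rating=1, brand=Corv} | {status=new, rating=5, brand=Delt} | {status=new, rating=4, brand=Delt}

Group B, Group A, Group A

The classifier is using: status is not used AND rating ≥ 4.
{status=new, rating=1, brand=Corv}: status is new, rating = 1 — fails this test, so Group B. {status=new, rating=5, brand=Delt}: status is new, rating = 5 — qualifies, so Group A. {status=new, rating=4, brand=Delt}: status is new, rating = 4 — qualifies, so Group A.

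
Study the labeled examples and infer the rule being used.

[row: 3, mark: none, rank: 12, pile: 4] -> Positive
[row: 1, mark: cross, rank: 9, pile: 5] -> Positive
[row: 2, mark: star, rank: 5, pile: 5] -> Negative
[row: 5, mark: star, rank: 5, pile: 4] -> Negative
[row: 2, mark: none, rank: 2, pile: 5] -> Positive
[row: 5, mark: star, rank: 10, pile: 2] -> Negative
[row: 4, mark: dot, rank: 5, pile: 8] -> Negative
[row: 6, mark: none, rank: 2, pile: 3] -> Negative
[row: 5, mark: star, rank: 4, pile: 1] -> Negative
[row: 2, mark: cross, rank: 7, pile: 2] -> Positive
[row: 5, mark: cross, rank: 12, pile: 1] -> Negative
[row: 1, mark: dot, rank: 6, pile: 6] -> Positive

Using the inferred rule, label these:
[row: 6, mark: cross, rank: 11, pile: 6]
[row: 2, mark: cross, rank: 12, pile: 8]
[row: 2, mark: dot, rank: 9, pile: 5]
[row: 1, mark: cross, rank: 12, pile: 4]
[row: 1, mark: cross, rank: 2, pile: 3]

Every 'Positive' example satisfies: row ≤ 3 AND rank ≠ 5. None of the 'Negative' examples do.

Negative, Positive, Positive, Positive, Positive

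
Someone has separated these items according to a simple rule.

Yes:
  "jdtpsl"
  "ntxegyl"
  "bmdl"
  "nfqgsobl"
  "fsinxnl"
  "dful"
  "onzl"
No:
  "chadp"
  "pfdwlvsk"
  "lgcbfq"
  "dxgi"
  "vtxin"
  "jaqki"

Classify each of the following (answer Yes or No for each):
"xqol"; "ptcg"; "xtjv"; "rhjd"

The pattern is that an item is 'Yes' exactly when: ends with 'l'.
"xqol" — ends with 'l', hence Yes.
"ptcg" — ends with 'g', hence No.
"xtjv" — ends with 'v', hence No.
"rhjd" — ends with 'd', hence No.

Yes, No, No, No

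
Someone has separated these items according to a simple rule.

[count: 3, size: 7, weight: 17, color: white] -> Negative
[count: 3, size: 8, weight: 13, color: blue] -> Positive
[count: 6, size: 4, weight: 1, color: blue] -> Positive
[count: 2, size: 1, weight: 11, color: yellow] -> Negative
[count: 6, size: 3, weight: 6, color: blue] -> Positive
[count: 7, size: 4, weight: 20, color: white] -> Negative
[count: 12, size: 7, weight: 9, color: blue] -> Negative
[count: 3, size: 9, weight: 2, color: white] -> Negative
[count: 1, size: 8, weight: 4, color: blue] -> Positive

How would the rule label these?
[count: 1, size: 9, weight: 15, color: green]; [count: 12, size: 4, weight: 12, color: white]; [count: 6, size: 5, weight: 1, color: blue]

Negative, Negative, Positive

All 'Positive' examples share one property — color is blue AND count ≤ 6 — and every 'Negative' example lacks it.
[count: 1, size: 9, weight: 15, color: green]: Negative (color is green, count = 1). [count: 12, size: 4, weight: 12, color: white]: Negative (color is white, count = 12). [count: 6, size: 5, weight: 1, color: blue]: Positive (color is blue, count = 6).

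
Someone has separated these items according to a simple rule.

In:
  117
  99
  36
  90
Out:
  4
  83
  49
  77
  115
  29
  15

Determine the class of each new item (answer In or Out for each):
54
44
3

Rule: multiple of 9. This holds for each 'In' example and fails for each 'Out' one.

In, Out, Out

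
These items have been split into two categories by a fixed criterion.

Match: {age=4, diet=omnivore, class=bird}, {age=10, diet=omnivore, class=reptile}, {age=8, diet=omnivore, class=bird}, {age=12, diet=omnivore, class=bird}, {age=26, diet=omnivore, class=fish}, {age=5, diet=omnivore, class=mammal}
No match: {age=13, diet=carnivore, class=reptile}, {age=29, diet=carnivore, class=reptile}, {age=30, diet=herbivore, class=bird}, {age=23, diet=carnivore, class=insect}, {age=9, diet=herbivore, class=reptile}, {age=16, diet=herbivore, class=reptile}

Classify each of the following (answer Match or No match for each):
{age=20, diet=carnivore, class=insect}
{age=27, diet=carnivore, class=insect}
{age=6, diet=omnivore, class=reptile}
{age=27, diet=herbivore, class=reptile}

No match, No match, Match, No match

The classifier is using: diet is omnivore.
{age=20, diet=carnivore, class=insect}: diet is carnivore — does not pass, so No match.
{age=27, diet=carnivore, class=insect}: diet is carnivore — does not pass, so No match.
{age=6, diet=omnivore, class=reptile}: diet is omnivore — meets the rule, so Match.
{age=27, diet=herbivore, class=reptile}: diet is herbivore — does not pass, so No match.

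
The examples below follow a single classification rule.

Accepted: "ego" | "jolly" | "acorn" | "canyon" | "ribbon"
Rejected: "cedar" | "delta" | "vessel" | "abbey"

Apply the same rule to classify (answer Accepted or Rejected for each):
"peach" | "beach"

The classifier is using: contains 'o'.
"peach": no 'o' — lacks this property, so Rejected.
"beach": no 'o' — lacks this property, so Rejected.

Rejected, Rejected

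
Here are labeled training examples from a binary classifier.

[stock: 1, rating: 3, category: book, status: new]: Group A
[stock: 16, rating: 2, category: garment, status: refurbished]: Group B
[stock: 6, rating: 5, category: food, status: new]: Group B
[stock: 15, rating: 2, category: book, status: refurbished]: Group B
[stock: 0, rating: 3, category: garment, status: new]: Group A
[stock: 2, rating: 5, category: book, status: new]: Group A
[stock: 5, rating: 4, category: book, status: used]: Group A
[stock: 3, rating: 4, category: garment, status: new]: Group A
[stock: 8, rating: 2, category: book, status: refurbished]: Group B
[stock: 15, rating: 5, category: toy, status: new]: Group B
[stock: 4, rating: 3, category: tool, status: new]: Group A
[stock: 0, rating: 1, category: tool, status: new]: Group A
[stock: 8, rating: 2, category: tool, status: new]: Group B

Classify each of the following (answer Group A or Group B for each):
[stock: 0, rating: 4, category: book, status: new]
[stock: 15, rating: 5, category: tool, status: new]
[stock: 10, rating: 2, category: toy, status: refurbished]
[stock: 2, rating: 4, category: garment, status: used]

Every 'Group A' example satisfies: stock ≤ 5. None of the 'Group B' examples do.
[stock: 0, rating: 4, category: book, status: new] — stock = 0, hence Group A.
[stock: 15, rating: 5, category: tool, status: new] — stock = 15, hence Group B.
[stock: 10, rating: 2, category: toy, status: refurbished] — stock = 10, hence Group B.
[stock: 2, rating: 4, category: garment, status: used] — stock = 2, hence Group A.

Group A, Group B, Group B, Group A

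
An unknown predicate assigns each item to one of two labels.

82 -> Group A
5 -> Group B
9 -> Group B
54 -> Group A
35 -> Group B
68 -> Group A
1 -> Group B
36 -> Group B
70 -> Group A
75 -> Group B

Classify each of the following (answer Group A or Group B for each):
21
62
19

Group B, Group A, Group B

Every 'Group A' example satisfies: even AND at least 54. None of the 'Group B' examples do.
21: 21 is odd, 21 < 54, does not pass → Group B.
62: 62 is even, 62 ≥ 54, satisfies this → Group A.
19: 19 is odd, 19 < 54, does not pass → Group B.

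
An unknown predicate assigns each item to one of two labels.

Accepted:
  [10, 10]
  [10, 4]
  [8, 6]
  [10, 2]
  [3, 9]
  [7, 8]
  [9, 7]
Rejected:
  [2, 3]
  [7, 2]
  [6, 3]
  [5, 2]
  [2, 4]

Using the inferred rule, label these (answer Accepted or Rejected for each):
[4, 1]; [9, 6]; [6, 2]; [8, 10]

Rejected, Accepted, Rejected, Accepted

The classifier is using: sum ≥ 12.
[4, 1] — 4+1 = 5, hence Rejected.
[9, 6] — 9+6 = 15, hence Accepted.
[6, 2] — 6+2 = 8, hence Rejected.
[8, 10] — 8+10 = 18, hence Accepted.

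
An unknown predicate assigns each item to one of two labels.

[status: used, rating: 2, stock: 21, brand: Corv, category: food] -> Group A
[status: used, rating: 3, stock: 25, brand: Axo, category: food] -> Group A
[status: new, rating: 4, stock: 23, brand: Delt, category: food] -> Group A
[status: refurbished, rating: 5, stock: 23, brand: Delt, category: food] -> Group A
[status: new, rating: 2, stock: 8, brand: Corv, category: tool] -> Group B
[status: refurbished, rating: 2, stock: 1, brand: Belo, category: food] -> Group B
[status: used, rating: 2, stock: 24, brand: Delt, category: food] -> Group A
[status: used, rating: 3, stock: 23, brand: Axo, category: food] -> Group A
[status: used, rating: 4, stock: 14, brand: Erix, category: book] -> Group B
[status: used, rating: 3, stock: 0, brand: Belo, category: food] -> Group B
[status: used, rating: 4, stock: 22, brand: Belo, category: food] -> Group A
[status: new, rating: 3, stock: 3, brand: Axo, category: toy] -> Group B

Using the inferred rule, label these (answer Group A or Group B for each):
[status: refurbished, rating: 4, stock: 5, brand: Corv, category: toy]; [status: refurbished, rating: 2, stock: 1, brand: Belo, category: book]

Group B, Group B

'Group A' ⟺ stock ≥ 21.
[status: refurbished, rating: 4, stock: 5, brand: Corv, category: toy] — stock = 5, hence Group B.
[status: refurbished, rating: 2, stock: 1, brand: Belo, category: book] — stock = 1, hence Group B.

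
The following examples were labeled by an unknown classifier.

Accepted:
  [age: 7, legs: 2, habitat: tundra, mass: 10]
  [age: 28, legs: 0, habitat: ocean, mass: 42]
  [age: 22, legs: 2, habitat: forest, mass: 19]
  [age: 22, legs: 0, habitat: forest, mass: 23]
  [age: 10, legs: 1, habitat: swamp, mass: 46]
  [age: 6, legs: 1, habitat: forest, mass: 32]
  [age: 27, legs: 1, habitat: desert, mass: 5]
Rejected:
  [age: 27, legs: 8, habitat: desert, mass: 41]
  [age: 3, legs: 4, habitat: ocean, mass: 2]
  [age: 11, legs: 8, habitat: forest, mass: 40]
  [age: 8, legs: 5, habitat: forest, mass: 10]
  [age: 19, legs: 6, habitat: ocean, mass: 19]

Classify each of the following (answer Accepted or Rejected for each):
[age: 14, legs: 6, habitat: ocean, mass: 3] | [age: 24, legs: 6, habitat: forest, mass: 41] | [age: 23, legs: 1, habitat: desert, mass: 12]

Rejected, Rejected, Accepted

Rule: legs ≤ 2. This holds for each 'Accepted' example and fails for each 'Rejected' one.
[age: 14, legs: 6, habitat: ocean, mass: 3] → legs = 6 → Rejected. [age: 24, legs: 6, habitat: forest, mass: 41] → legs = 6 → Rejected. [age: 23, legs: 1, habitat: desert, mass: 12] → legs = 1 → Accepted.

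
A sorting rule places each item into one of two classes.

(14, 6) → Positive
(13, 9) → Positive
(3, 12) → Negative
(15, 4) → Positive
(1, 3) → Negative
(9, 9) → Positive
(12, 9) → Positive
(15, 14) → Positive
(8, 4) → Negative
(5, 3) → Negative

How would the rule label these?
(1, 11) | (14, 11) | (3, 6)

Negative, Positive, Negative

The classifier is using: sum ≥ 18.
(1, 11) → 1+11 = 12 → Negative.
(14, 11) → 14+11 = 25 → Positive.
(3, 6) → 3+6 = 9 → Negative.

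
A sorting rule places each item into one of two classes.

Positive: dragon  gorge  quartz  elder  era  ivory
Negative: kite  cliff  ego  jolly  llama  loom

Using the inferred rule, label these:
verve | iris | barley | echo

The classifier is using: contains 'r'.

Positive, Positive, Positive, Negative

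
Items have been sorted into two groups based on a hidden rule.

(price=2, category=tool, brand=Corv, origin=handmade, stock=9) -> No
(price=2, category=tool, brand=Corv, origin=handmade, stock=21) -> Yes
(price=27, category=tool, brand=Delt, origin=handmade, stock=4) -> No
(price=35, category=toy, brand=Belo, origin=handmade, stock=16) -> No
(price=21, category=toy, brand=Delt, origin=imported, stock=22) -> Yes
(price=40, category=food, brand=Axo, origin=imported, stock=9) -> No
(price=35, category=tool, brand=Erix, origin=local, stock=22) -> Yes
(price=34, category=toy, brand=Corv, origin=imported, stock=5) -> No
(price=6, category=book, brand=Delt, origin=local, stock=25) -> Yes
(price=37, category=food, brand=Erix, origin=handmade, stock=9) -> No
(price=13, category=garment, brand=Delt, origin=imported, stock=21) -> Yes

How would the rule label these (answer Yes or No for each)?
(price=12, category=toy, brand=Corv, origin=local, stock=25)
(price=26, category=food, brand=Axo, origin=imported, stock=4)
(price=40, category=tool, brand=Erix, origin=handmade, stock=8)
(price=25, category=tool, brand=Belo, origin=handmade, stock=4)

One predicate separates the groups cleanly: stock ≥ 21.
(price=12, category=toy, brand=Corv, origin=local, stock=25): Yes (stock = 25).
(price=26, category=food, brand=Axo, origin=imported, stock=4): No (stock = 4).
(price=40, category=tool, brand=Erix, origin=handmade, stock=8): No (stock = 8).
(price=25, category=tool, brand=Belo, origin=handmade, stock=4): No (stock = 4).

Yes, No, No, No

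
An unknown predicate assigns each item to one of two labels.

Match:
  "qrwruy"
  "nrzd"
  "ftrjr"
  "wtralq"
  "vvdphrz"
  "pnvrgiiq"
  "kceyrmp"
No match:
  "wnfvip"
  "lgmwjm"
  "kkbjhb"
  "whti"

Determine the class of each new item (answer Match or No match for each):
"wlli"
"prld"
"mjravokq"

'Match' ⟺ contains 'r'.
"wlli" — no 'r', hence No match.
"prld" — has 'r', hence Match.
"mjravokq" — has 'r', hence Match.

No match, Match, Match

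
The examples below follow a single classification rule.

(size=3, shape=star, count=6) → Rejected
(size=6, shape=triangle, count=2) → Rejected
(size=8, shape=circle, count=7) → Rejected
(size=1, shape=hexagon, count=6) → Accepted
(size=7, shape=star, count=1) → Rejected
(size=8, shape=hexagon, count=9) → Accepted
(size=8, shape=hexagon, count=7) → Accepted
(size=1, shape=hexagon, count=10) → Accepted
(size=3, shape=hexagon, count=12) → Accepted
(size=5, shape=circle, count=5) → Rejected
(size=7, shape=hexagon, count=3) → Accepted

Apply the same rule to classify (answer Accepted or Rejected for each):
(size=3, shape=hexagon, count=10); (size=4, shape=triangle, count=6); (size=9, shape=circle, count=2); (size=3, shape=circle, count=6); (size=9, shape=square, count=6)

The classifier is using: shape is hexagon.
(size=3, shape=hexagon, count=10): Accepted (shape is hexagon). (size=4, shape=triangle, count=6): Rejected (shape is triangle). (size=9, shape=circle, count=2): Rejected (shape is circle). (size=3, shape=circle, count=6): Rejected (shape is circle). (size=9, shape=square, count=6): Rejected (shape is square).

Accepted, Rejected, Rejected, Rejected, Rejected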